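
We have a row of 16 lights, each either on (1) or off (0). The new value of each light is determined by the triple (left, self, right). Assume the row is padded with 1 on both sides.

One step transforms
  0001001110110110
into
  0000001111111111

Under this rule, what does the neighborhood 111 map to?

At position 7 the neighborhood is 111; the next row has 1 there.

1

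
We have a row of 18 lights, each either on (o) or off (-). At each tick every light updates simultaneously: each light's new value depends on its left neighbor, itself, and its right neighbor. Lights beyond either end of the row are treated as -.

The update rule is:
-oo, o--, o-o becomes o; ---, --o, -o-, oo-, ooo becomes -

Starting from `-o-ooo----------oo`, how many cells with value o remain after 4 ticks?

tick 1: --oo--o---------o-
tick 2: --o-o--o---------o
tick 3: ---o-o--o---------
tick 4: ----o-o--o--------
count of o: 3

3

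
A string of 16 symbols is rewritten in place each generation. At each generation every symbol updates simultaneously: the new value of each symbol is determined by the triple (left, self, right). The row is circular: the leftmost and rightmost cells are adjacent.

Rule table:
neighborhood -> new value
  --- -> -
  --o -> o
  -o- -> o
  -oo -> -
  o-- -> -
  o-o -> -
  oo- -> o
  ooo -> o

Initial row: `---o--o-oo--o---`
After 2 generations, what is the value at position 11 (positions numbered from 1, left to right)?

-

generation 1: --oo-oo--o-oo---
generation 2: -o-o--o-oo--o---
position 11 holds -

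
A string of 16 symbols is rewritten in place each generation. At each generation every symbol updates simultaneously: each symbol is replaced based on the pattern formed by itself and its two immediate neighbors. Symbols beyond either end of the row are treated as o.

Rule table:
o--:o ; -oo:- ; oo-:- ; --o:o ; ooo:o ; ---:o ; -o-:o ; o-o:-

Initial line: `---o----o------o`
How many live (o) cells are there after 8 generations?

generation 1: ooooooooooooooo-
generation 2: oooooooooooooo--
generation 3: ooooooooooooo-oo
generation 4: oooooooooooo---o
generation 5: ooooooooooo-ooo-
generation 6: oooooooooo---o--
generation 7: ooooooooo-oooooo
generation 8: oooooooo---ooooo
count of o: 13

13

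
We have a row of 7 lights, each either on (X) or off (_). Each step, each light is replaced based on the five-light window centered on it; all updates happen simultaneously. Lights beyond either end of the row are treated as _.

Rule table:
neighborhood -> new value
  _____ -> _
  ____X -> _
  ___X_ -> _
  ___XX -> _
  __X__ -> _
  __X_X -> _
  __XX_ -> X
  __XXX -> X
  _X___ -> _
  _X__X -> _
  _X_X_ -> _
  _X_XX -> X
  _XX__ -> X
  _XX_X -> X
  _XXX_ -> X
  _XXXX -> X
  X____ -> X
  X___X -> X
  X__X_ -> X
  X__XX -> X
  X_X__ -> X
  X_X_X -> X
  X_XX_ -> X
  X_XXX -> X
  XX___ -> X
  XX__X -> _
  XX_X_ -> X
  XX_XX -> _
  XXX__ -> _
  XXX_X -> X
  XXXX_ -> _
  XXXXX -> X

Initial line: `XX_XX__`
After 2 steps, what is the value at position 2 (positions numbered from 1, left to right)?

XX_XXXX
XX_XX__
position 2 holds X

X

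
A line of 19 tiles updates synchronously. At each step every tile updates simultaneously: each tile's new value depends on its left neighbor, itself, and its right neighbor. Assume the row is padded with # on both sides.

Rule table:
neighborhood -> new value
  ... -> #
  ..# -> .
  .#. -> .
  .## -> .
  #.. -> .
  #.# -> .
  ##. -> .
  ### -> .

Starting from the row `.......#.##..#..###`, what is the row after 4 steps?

.......###########.

step 1: .#####.............
step 2: .......###########.
step 3: .#####.............  (repeats step 1; period 2)
step 4: .......###########.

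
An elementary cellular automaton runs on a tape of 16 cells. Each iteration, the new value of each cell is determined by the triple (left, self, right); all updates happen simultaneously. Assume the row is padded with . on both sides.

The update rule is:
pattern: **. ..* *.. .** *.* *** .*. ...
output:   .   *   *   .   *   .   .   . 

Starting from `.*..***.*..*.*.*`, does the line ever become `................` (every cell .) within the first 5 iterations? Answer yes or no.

*.**...*.**.*.*.
.*..*.*.*..*.*.*
*.**.*.*.**.*.*.
.*..*.*.*..*.*.*  (repeats iteration 2; period 2)
iteration 5: *.**.*.*.**.*.*.
iteration 5 is *.**.*.*.**.*.*., still not uniform .

no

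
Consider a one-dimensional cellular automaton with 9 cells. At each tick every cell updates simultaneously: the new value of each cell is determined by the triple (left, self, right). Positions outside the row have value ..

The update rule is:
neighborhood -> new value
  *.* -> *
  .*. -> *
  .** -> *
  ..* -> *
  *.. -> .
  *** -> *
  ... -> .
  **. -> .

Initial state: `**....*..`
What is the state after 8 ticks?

tick 1: *....**..
tick 2: *...**...
tick 3: *..**....
tick 4: *.**.....
tick 5: ***......
tick 6: **.......
tick 7: *........
tick 8: *........

*........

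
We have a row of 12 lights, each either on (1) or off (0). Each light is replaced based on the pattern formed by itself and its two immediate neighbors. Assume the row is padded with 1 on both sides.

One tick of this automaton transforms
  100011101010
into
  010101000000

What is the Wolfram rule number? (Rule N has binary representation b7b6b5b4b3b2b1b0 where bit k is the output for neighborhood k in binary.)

146

position 5: 111 → 1  (bit 7 = 1)
position 0: 110 → 0  (bit 6 = 0)
position 7: 101 → 0  (bit 5 = 0)
position 1: 100 → 1  (bit 4 = 1)
position 4: 011 → 0  (bit 3 = 0)
position 8: 010 → 0  (bit 2 = 0)
position 3: 001 → 1  (bit 1 = 1)
position 2: 000 → 0  (bit 0 = 0)
bits b7..b0 = 10010010 = 146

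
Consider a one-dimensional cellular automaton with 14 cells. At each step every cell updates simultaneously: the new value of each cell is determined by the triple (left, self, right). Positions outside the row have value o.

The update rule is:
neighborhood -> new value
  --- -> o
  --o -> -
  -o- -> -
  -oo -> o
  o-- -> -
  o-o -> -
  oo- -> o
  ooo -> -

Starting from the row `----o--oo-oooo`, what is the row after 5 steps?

step 1: -oo----oo-o---
step 2: -oo-oo-oo---o-
step 3: -oo-oo-oo-o---
step 4: -oo-oo-oo---o-  (repeats step 2; period 2)
step 5: -oo-oo-oo-o---

-oo-oo-oo-o---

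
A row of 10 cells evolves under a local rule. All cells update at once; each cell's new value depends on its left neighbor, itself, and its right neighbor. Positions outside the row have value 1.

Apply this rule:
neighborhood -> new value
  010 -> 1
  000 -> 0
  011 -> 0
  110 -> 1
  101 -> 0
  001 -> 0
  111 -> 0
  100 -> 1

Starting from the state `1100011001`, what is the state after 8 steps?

step 1: 0110001100
step 2: 0011000110
step 3: 1001100010
step 4: 1100110010
step 5: 0110011010
step 6: 0011001010
step 7: 1001101010
step 8: 1100101010

1100101010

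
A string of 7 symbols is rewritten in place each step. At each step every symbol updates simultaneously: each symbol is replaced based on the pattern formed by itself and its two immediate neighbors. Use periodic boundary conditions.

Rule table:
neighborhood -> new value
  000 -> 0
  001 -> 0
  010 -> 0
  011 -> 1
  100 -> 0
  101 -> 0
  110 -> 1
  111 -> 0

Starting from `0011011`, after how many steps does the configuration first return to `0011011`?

0011011

1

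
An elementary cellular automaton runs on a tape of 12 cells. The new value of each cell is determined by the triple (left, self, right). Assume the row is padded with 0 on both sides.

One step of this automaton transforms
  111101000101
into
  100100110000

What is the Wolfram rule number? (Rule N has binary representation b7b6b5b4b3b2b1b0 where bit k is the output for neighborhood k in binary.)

position 1: 111 → 0  (bit 7 = 0)
position 3: 110 → 1  (bit 6 = 1)
position 4: 101 → 0  (bit 5 = 0)
position 6: 100 → 1  (bit 4 = 1)
position 0: 011 → 1  (bit 3 = 1)
position 5: 010 → 0  (bit 2 = 0)
position 8: 001 → 0  (bit 1 = 0)
position 7: 000 → 1  (bit 0 = 1)
bits b7..b0 = 01011001 = 89

89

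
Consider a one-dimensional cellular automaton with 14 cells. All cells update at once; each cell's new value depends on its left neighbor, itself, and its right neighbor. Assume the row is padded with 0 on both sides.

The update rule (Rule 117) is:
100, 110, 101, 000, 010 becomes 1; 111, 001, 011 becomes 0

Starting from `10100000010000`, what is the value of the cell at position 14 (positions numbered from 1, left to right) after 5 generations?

1

11111111011111
00000001100001
11111100111101
00000110000111
11110011110001
position 14 holds 1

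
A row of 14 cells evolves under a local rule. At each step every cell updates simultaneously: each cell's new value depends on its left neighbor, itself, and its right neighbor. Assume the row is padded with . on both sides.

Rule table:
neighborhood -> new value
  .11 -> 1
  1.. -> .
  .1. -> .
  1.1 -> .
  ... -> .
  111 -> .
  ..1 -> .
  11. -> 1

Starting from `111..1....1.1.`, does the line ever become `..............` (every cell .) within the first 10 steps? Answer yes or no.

step 1: 1.1...........
step 2: ..............
all cells are . at step 2

yes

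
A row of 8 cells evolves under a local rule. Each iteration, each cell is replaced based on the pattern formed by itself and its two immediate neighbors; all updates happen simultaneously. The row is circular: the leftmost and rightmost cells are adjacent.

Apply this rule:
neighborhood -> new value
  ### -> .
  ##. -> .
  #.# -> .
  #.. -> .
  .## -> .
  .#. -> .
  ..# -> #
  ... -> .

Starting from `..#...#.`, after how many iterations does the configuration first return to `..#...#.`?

4

.#...#..
#...#...
...#...#
..#...#.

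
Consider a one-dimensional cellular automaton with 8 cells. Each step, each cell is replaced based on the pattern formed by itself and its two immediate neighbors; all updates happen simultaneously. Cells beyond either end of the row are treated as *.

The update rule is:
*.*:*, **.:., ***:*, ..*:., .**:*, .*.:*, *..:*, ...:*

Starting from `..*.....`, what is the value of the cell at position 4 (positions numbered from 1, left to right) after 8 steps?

*.*****.
.*****.*
*****.**
****.***
***.****
**.*****
*.******
.*******
position 4 holds *

*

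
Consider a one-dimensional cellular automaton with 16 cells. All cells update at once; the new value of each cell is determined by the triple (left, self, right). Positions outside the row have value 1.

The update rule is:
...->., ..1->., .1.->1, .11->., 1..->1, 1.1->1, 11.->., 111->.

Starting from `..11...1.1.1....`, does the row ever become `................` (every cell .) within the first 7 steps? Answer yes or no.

1...1..111111...
.1..11.......1..
111...1......11.
...1..11.......1
1..11...1.......
.1...1..11......
111..11...1.....
step 7 is 111..11...1....., still not uniform .

no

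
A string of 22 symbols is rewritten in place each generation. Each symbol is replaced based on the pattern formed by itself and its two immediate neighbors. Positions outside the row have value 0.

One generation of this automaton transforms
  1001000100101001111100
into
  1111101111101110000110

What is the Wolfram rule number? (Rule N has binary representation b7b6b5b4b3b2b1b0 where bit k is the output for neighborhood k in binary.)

86

position 16: 111 → 0  (bit 7 = 0)
position 19: 110 → 1  (bit 6 = 1)
position 11: 101 → 0  (bit 5 = 0)
position 1: 100 → 1  (bit 4 = 1)
position 15: 011 → 0  (bit 3 = 0)
position 0: 010 → 1  (bit 2 = 1)
position 2: 001 → 1  (bit 1 = 1)
position 5: 000 → 0  (bit 0 = 0)
bits b7..b0 = 01010110 = 86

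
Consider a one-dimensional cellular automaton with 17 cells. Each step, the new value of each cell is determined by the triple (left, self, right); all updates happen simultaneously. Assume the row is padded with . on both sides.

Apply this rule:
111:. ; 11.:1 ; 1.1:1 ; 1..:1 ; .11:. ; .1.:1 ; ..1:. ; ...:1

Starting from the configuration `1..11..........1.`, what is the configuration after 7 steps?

11111111..111...1

11..1111111111.11
.11..........11.1
..1111111111..111
1..........11...1
1111111111..111.1
.........11...111
11111111..111...1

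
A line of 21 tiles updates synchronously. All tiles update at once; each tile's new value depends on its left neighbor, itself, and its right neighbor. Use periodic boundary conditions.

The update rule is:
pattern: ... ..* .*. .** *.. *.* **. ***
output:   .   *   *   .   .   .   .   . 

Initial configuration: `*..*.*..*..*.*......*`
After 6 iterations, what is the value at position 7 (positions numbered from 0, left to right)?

..**.*.**.**.*.....*.
.*...*.......*....**.
**..**......**...*...
...*.......*....**..*
..**......**...*...**
.*.......*....**..*..
position 7 holds .

.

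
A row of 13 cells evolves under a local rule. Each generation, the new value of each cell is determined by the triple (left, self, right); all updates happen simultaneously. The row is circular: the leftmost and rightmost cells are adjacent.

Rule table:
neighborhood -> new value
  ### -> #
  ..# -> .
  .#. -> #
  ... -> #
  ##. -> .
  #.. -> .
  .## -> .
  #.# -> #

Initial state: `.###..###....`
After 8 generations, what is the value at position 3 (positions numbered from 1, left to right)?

generation 1: ..#....#..###
generation 2: ..#.##.#...#.
generation 3: #.##..##.#.#.
generation 4: ##......#####
generation 5: #..####..####
generation 6: ....##....###
generation 7: .##....##..#.
generation 8: ....##.....#.
position 3 holds .

.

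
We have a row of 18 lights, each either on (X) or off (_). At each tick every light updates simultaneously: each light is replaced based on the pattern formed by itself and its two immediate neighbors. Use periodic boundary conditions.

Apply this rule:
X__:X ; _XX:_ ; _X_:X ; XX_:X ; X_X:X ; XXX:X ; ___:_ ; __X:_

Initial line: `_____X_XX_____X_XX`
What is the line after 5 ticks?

XX_XX____XX_XX____

tick 1: X____XX_XX____XX_X
tick 2: XX____XX_XX____XX_
tick 3: _XX____XX_XX____XX
tick 4: X_XX____XX_XX____X
tick 5: XX_XX____XX_XX____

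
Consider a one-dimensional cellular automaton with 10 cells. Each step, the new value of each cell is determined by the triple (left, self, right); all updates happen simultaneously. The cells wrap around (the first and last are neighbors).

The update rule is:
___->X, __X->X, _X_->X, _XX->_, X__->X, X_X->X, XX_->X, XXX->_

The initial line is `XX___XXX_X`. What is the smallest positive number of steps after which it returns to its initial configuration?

20

_XXXX__XX_
X___XXX_XX
XXXX__XX__
___XXX_XXX
XXX__XX__X
__XXX_XXX_
XX__XX__XX
_XXX_XXX__
X__XX__XXX
XXX_XXX___
__XX__XXXX
XX_XXX___X
_XX__XXXX_
X_XXX___XX
XX__XXXX__
_XXX___XXX
X__XXXX__X
XXX___XXX_
__XXXX__XX
XX___XXX_X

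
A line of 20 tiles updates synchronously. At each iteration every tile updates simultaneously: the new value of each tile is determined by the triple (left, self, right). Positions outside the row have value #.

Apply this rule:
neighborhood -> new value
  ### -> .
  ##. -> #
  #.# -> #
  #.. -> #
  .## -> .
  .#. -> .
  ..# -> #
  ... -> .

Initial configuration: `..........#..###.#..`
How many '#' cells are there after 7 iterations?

13

#........#.##..##.##
##......#.#.###.##..
.##....#.#.#..##.###
#.##..#.#.#.##.##...
##.###.#.#.#.##.##.#
.##..##.#.#.#.##.##.
#.###.##.#.#.#.##.##
count of #: 13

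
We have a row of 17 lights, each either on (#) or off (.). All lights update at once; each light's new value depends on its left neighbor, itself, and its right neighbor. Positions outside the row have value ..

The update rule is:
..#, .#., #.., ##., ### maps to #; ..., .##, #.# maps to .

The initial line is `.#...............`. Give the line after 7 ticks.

###..............
.###.............
#.###............
#..###...........
###.###..........
.##..###.........
#.###.###........

#.###.###........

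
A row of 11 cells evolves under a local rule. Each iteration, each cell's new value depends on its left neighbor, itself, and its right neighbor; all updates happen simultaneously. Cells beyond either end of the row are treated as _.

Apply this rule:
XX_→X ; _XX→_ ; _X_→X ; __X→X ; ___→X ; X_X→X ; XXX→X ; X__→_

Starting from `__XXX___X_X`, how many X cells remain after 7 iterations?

8

iteration 1: XX_XX_XXXXX
iteration 2: _XX_XX_XXXX
iteration 3: X_XX_XX_XXX
iteration 4: XX_XX_XX_XX
iteration 5: _XX_XX_XX_X
iteration 6: X_XX_XX_XXX  (repeats iteration 3; period 3)
iteration 7: XX_XX_XX_XX
count of X: 8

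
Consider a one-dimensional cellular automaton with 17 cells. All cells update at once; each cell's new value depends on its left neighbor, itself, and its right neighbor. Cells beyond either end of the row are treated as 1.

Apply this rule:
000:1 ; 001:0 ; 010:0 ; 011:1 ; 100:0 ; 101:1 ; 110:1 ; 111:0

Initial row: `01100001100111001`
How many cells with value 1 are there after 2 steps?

9

11101101100101001
00111111100010001
count of 1: 9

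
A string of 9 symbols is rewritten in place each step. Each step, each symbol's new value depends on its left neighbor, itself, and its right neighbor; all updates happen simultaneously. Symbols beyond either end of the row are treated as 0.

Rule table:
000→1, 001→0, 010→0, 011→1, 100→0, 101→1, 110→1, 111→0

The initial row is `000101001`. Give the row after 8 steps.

110010000
110000111
110110101
111111010
100001100
001101101
101111110
011000010

011000010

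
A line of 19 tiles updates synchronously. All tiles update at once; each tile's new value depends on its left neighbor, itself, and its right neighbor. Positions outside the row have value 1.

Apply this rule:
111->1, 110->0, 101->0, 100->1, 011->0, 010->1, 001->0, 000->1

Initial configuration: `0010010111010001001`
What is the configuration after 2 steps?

1011010010011101100
0000011011001000010

0000011011001000010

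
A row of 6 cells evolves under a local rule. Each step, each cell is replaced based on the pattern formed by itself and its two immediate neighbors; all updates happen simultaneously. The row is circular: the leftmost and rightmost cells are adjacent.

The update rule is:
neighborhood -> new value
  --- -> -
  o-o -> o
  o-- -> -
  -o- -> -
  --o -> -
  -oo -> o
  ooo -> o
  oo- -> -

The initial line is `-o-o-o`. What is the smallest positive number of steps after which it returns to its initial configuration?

o-o-o-
-o-o-o

2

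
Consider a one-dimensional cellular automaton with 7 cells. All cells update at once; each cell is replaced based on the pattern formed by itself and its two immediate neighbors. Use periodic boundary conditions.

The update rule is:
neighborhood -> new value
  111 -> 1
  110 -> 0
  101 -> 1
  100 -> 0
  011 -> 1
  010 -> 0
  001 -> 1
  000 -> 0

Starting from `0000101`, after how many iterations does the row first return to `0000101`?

0001010
0010100
0101000
1010000
0100001
1000010
0000101

7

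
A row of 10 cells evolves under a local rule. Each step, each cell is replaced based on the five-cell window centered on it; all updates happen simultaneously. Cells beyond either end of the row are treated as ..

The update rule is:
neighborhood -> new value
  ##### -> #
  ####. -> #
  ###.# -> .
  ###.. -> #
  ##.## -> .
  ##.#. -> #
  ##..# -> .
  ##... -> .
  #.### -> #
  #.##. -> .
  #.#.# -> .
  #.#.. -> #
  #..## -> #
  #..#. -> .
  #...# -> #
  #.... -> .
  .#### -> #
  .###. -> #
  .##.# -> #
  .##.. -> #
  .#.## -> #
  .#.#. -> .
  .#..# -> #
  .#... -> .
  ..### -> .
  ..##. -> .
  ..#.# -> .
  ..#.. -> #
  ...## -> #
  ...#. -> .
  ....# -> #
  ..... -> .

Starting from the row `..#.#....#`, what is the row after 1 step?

#...#..#.#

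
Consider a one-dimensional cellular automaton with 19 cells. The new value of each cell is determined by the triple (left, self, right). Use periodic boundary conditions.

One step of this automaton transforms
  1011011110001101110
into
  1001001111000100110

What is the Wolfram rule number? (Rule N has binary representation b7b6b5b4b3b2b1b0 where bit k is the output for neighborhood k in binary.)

position 6: 111 → 1  (bit 7 = 1)
position 3: 110 → 1  (bit 6 = 1)
position 1: 101 → 0  (bit 5 = 0)
position 9: 100 → 1  (bit 4 = 1)
position 2: 011 → 0  (bit 3 = 0)
position 0: 010 → 1  (bit 2 = 1)
position 11: 001 → 0  (bit 1 = 0)
position 10: 000 → 0  (bit 0 = 0)
bits b7..b0 = 11010100 = 212

212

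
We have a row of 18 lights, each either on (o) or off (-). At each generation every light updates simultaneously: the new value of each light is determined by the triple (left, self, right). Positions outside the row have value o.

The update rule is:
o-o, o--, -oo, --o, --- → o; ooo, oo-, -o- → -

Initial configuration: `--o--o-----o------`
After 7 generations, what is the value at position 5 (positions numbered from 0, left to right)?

-

oo-oo-ooooo-oooooo
--oo-oo----oo-----
ooo-oo-ooooo-ooooo
---oo-oo----oo----
oooo-oo-ooooo-oooo
----oo-oo----oo---
ooooo-oo-ooooo-ooo
position 5 holds -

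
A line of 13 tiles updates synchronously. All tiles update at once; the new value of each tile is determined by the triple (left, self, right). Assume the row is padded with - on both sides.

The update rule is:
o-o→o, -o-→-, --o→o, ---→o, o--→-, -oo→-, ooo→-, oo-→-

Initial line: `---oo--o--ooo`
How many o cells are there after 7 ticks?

ooo---o--o---
----oo--o--oo
oooo---o--o--
-----oo--o--o
ooooo---o--o-
------oo--o--
oooooo---o--o
count of o: 8

8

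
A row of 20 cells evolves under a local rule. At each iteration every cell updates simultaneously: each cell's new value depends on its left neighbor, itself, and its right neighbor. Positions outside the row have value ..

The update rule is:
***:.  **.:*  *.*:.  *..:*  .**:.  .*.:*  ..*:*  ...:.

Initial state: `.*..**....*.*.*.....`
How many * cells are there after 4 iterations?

9

****.**..**.*.**....
...*..***.*.*..**...
..****..*.*.***.**..
.*...****.*...*..**.
count of *: 9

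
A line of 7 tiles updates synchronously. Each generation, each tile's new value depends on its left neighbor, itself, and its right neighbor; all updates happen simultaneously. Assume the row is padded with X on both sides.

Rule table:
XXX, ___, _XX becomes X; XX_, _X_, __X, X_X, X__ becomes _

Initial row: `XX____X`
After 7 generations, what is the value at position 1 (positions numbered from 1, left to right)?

_

X__XX_X
___X__X
_X____X
___XX_X
_X_X__X
______X
_XXXX_X
position 1 holds _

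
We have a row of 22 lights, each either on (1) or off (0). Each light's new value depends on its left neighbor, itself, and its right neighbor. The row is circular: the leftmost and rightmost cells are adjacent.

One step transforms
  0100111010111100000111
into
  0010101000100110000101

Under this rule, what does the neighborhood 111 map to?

At position 5 the neighborhood is 111; the next row has 0 there.

0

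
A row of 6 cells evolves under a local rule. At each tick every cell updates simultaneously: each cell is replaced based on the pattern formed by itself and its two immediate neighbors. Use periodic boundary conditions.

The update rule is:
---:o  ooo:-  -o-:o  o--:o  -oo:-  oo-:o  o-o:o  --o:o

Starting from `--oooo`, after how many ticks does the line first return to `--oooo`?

12

oo---o
-oooo-
o---oo
oooo--
---ooo
ooo--o
--ooo-
oo--oo
-ooo--
o--ooo
ooo---
--oooo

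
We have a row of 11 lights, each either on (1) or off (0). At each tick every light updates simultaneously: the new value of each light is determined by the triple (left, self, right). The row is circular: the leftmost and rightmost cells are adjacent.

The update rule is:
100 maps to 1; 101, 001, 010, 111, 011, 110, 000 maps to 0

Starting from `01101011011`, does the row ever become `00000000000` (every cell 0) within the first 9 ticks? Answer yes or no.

yes

00000000000
all cells are 0 at tick 1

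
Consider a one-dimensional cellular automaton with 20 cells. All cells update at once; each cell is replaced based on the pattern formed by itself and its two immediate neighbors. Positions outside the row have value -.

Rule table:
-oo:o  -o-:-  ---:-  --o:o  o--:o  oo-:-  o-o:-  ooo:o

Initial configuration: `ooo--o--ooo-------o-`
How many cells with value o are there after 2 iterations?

7

iteration 1: oo-oo-oooo-o-----o-o
iteration 2: o--o--ooo---o---o---
count of o: 7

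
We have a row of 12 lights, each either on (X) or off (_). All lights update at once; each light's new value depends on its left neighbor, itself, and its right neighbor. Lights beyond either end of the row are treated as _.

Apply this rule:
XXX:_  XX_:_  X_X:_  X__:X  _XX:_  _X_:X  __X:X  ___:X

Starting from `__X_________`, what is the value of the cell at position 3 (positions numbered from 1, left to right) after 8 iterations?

_

XXXXXXXXXXXX
____________
XXXXXXXXXXXX  (repeats iteration 1; period 2)
iteration 8: ____________
position 3 holds _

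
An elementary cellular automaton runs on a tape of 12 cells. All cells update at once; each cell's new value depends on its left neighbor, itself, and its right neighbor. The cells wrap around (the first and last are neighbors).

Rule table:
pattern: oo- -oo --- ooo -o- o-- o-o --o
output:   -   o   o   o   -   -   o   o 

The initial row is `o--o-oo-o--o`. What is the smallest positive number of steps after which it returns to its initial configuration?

step 1: --o-oo-o--oo
step 2: -o-oo-o--oo-
step 3: o-oo-o--oo--
step 4: -oo-o--oo--o
step 5: oo-o--oo--o-
step 6: o-o--oo--o-o
step 7: -o--oo--o-oo
step 8: o--oo--o-oo-
step 9: --oo--o-oo-o
step 10: -oo--o-oo-o-
step 11: oo--o-oo-o--
step 12: o--o-oo-o--o

12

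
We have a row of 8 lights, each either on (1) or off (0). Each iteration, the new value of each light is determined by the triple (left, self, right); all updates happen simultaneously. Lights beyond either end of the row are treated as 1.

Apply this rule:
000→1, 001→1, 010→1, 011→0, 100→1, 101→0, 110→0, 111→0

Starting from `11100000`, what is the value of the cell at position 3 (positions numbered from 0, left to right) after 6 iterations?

00011111
11100000  (repeats iteration 0; period 2)
iteration 6: 11100000
position 3 holds 0

0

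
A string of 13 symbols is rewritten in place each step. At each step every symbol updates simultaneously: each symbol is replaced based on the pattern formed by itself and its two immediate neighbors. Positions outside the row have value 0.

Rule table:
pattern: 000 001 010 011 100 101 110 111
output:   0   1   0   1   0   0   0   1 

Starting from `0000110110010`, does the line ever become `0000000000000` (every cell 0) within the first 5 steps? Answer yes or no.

step 1: 0001100100100
step 2: 0011001001000
step 3: 0110010010000
step 4: 1100100100000
step 5: 1001001000000
step 5 is 1001001000000, still not uniform 0

no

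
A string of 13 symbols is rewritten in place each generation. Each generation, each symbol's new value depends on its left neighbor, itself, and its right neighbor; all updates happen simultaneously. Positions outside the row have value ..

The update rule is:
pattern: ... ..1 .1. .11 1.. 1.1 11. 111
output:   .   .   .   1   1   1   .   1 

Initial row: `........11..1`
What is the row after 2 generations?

.........1.1.

generation 1: ........1.1..
generation 2: .........1.1.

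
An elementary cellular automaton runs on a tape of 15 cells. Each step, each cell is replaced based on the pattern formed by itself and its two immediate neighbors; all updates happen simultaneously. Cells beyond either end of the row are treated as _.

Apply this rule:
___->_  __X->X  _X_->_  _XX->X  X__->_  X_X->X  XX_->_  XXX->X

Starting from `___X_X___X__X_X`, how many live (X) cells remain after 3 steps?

__X_X___X__X_X_
_X_X___X__X_X__
X_X___X__X_X___
count of X: 5

5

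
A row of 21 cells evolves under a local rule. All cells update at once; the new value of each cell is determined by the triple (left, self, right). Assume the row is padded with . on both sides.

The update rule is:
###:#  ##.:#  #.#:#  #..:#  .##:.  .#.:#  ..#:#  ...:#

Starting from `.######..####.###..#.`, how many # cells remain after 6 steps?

step 1: #.#######.####.######
step 2: ##.#######.####.#####
step 3: .##.#######.####.####
step 4: #.##.#######.####.###
step 5: ##.##.#######.####.##
step 6: .##.##.#######.####.#
count of #: 16

16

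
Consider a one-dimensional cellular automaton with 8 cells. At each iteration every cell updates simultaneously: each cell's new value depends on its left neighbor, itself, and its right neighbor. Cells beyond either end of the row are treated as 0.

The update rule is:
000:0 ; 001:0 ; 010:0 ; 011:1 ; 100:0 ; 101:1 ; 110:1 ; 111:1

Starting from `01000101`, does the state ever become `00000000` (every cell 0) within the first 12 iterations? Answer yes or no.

00000010
00000000
all cells are 0 at iteration 2

yes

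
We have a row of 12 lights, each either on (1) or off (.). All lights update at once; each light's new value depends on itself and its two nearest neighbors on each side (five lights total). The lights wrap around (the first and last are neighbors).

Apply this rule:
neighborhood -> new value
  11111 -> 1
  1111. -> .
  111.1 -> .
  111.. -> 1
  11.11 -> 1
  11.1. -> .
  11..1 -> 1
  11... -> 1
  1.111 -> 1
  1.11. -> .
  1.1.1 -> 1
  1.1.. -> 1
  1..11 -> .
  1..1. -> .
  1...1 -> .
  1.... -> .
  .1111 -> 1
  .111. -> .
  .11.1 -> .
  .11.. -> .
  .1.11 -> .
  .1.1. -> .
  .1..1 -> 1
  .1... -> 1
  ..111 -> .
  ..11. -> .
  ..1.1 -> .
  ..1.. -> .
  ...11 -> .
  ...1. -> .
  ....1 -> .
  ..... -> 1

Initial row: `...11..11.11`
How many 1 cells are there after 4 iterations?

1....1...1..
.1....1...1.
..1....1...1
1..1....1...
count of 1: 3

3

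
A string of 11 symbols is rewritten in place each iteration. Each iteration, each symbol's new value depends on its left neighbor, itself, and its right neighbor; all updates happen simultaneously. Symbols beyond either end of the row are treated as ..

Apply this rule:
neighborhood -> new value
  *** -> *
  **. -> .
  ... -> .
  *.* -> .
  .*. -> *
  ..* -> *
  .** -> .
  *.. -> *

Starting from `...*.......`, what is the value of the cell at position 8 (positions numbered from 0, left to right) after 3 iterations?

.

iteration 1: ..***......
iteration 2: .*.*.*.....
iteration 3: **.*.**....
position 8 holds .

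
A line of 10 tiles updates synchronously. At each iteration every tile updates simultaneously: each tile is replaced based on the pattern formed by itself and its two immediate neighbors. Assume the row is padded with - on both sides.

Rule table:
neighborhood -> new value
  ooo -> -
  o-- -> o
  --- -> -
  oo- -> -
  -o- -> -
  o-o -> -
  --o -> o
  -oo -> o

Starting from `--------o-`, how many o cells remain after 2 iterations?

1

iteration 1: -------o-o
iteration 2: ------o---
count of o: 1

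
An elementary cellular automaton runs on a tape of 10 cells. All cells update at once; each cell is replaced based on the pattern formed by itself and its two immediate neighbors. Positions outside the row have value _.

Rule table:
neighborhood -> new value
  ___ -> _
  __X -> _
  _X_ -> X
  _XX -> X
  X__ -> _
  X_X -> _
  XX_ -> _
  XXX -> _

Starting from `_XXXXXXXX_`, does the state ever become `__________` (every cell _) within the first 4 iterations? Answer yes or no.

iteration 1: _X________
iteration 2: _X________  (fixed point — unchanged through iteration 4)
iteration 4 is _X________, still not uniform _

no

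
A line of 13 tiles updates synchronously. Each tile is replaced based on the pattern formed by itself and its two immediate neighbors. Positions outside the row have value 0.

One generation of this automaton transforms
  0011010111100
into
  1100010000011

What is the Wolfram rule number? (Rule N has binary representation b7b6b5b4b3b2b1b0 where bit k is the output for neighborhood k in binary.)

position 8: 111 → 0  (bit 7 = 0)
position 3: 110 → 0  (bit 6 = 0)
position 4: 101 → 0  (bit 5 = 0)
position 11: 100 → 1  (bit 4 = 1)
position 2: 011 → 0  (bit 3 = 0)
position 5: 010 → 1  (bit 2 = 1)
position 1: 001 → 1  (bit 1 = 1)
position 0: 000 → 1  (bit 0 = 1)
bits b7..b0 = 00010111 = 23

23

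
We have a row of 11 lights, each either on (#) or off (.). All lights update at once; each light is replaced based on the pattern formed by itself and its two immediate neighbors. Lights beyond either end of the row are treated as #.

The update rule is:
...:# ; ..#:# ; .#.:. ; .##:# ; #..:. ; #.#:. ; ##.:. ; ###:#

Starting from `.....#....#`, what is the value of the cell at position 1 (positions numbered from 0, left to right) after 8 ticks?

#

.####..####
.###..#####
.##..######
.#..#######
...########
.##########
.##########  (fixed point — unchanged through tick 8)
position 1 holds #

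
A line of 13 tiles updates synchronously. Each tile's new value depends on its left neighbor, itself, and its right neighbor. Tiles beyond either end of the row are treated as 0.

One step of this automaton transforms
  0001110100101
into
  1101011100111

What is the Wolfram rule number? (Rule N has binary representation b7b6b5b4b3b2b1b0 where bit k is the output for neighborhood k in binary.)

109

position 4: 111 → 0  (bit 7 = 0)
position 5: 110 → 1  (bit 6 = 1)
position 6: 101 → 1  (bit 5 = 1)
position 8: 100 → 0  (bit 4 = 0)
position 3: 011 → 1  (bit 3 = 1)
position 7: 010 → 1  (bit 2 = 1)
position 2: 001 → 0  (bit 1 = 0)
position 0: 000 → 1  (bit 0 = 1)
bits b7..b0 = 01101101 = 109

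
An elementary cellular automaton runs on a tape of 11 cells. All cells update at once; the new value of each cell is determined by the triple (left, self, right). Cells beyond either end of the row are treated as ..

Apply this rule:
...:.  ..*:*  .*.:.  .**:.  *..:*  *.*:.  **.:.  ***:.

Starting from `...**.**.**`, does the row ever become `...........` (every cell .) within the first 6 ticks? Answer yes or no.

no

..*........
.*.*.......
*...*......
.*.*.*.....
*.....*....
.*...*.*...
tick 6 is .*...*.*..., still not uniform .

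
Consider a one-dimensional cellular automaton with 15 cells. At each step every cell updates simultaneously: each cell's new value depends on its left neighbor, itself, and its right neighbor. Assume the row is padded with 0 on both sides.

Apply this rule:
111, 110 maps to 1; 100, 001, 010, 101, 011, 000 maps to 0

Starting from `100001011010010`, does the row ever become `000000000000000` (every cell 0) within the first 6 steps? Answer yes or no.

000000001000000
000000000000000
all cells are 0 at step 2

yes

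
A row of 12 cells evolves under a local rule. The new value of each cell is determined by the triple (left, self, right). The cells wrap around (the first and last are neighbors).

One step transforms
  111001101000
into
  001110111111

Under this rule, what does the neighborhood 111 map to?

0

At position 1 the neighborhood is 111; the next row has 0 there.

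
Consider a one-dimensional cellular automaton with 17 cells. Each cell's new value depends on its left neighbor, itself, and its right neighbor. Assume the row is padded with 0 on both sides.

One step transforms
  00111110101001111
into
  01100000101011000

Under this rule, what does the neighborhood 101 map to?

At position 7 the neighborhood is 101; the next row has 0 there.

0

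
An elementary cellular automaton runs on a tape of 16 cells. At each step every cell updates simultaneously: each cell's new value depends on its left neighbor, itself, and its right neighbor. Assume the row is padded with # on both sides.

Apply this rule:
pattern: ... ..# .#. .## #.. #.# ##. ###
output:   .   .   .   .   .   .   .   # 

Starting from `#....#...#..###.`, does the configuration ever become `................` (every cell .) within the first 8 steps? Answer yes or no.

yes

.............#..
................
all cells are . at step 2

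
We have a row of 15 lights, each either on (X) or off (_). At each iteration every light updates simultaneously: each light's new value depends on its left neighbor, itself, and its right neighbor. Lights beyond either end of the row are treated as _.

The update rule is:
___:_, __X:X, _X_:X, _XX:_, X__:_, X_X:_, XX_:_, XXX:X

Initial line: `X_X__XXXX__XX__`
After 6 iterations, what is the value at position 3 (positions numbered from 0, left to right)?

_

X_X_X_XX__X____
X_X_X____XX____
X_X_X___X______
X_X_X__XX______
X_X_X_X________
X_X_X_X________
position 3 holds _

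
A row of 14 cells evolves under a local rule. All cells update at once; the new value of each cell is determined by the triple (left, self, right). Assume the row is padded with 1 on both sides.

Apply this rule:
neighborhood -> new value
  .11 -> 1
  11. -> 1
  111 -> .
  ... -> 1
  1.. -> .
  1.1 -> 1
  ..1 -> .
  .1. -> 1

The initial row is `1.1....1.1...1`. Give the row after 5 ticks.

..111111111111

111.11.111.1.1
..111111.11111
..1....111....
..1.11.1.1.11.
..111111111111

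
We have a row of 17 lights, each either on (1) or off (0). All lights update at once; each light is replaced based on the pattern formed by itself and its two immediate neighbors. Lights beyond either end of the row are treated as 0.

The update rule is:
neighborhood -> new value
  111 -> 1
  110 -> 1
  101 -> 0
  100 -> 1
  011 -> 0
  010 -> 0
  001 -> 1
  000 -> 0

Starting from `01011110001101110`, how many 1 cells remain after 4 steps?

10001111010100111
01010111000011011
10000011100101001
01000101111000110
count of 1: 8

8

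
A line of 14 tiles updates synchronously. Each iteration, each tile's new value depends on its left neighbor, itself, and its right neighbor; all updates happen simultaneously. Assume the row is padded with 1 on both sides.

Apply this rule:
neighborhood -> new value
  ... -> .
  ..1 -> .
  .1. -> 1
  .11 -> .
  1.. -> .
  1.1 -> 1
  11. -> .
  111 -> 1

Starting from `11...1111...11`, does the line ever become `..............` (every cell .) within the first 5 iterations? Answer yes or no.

iteration 1: 1.....11.....1
iteration 2: ..............
all cells are . at iteration 2

yes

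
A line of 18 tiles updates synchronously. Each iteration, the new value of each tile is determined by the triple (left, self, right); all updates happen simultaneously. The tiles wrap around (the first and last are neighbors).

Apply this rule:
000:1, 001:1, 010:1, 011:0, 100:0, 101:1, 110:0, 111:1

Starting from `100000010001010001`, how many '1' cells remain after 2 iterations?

11

001111110111110110
110111101011101000
count of 1: 11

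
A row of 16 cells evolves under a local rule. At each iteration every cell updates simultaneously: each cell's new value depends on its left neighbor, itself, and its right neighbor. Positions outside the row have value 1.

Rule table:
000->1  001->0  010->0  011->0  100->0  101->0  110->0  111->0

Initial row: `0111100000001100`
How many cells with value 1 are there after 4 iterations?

7

iteration 1: 0000001111100000
iteration 2: 0111100000001110
iteration 3: 0000001111100000  (repeats iteration 1; period 2)
iteration 4: 0111100000001110
count of 1: 7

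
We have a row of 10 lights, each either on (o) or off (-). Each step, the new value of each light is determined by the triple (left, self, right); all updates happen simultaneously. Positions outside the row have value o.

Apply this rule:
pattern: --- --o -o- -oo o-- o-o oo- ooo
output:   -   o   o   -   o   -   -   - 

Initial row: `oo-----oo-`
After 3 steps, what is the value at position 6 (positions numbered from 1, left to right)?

-

--o---o---
oooo-ooo-o
----------
position 6 holds -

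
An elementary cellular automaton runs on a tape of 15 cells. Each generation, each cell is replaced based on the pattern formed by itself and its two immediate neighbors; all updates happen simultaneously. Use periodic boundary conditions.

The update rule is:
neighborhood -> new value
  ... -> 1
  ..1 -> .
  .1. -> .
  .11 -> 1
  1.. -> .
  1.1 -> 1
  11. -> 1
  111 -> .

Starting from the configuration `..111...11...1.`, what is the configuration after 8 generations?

generation 1: 1.1.1.1.11.1...
generation 2: .1.1.1.1111..1.
generation 3: ..1.1.11..1....
generation 4: 1..1.111....111
generation 5: 1...11.1.11.1..
generation 6: ..1.111.1111...
generation 7: 1..11.111..1.11
generation 8: 1..1111.1...11.

1..1111.1...11.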